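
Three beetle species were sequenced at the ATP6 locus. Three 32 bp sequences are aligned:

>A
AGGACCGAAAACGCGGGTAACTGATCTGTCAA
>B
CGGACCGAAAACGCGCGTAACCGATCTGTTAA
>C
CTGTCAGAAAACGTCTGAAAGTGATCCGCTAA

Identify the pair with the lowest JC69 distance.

A–B: 4/32 differ, p = 0.125, d = 0.137.
A–C: 12/32 differ, p = 0.375, d = 0.520.
B–C: 11/32 differ, p = 0.344, d = 0.460.
The smallest distance is between A and B.

A and B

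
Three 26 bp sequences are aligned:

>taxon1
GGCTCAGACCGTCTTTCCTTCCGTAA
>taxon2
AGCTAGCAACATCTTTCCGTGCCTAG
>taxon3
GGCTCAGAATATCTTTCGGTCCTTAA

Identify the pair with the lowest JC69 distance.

taxon1 and taxon3

taxon1–taxon2: 10/26 differ, p = 0.385, d = 0.539.
taxon1–taxon3: 6/26 differ, p = 0.231, d = 0.276.
taxon2–taxon3: 9/26 differ, p = 0.346, d = 0.464.
The smallest distance is between taxon1 and taxon3.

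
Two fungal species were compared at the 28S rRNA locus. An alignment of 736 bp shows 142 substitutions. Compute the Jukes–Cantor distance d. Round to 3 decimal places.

0.223

p = 142/736 ≈ 0.192935.
d = −(3/4) ln(1 − 4p/3) = −0.75 ln(1 − 0.257247) = −0.75 ln(0.742753)
  = −0.75 × (-0.297392) = 0.223044 substitutions/site.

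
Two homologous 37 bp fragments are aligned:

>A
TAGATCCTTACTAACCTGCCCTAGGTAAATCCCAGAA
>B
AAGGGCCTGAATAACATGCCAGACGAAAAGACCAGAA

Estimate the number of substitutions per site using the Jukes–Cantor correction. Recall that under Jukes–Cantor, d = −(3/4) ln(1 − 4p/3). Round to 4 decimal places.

The sequences differ at 12 of 37 sites, so p = 12/37 ≈ 0.324324.
d = −(3/4) ln(1 − 4p/3) = −0.75 ln(1 − 0.432432) = −0.75 ln(0.567568)
  = −0.75 × (-0.566395) = 0.424796 substitutions/site.

0.4248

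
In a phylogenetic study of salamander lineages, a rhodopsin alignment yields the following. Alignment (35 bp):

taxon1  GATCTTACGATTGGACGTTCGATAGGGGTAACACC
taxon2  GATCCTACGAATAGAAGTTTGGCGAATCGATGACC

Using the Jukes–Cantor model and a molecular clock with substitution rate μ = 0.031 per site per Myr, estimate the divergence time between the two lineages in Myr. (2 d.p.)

The sequences differ at 15 of 35 sites, so p = 15/35 ≈ 0.428571.
d = −(3/4) ln(1 − 4p/3) = −0.75 ln(1 − 0.571428) = −0.75 ln(0.428572)
  = −0.75 × (-0.847297) = 0.635473 substitutions/site.
Under a molecular clock d = 2μt, so t = d/(2μ) = 0.635473 / (2 × 0.031) = 10.25 Myr.

10.25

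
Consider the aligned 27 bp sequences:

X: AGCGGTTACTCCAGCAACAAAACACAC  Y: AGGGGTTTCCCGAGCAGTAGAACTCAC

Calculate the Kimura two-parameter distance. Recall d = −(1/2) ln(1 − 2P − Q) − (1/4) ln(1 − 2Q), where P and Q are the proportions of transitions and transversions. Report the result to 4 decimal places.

Of 27 sites, 4 differences are transitions and 4 are transversions, so P = 4/27 ≈ 0.148148 and Q = 4/27 ≈ 0.148148.
Under the Kimura two-parameter model, d = −½ ln(1 − 2P − Q) − ¼ ln(1 − 2Q).
1 − 2P − Q = 0.555556, giving −½ ln(0.555556) = 0.293893.
1 − 2Q = 0.703704, giving −¼ ln(0.703704) = 0.087849.
d = 0.293893 + 0.087849 = 0.381742.

0.3817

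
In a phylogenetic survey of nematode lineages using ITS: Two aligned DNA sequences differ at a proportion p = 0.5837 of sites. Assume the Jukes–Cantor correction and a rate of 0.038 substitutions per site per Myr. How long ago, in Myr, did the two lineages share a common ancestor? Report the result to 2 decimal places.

14.86

d = −(3/4) ln(1 − 4p/3) = −0.75 ln(1 − 0.778267) = −0.75 ln(0.221733)
  = −0.75 × (-1.506281) = 1.129711 substitutions/site.
Under a molecular clock d = 2μt, so t = d/(2μ) = 1.129711 / (2 × 0.038) = 14.86 Myr.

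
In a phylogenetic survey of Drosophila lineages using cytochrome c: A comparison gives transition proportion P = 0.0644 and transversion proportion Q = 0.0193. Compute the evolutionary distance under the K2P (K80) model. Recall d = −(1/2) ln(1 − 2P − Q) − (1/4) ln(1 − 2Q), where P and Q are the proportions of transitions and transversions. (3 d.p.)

Under the Kimura two-parameter model, d = −½ ln(1 − 2P − Q) − ¼ ln(1 − 2Q).
1 − 2P − Q = 0.8519, giving −½ ln(0.8519) = 0.080143.
1 − 2Q = 0.9614, giving −¼ ln(0.9614) = 0.009841.
d = 0.080143 + 0.009841 = 0.089984.

0.090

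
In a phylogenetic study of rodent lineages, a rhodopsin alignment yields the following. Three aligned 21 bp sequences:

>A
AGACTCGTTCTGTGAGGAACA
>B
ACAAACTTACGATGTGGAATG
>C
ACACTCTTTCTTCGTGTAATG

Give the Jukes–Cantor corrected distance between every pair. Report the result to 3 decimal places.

A–B: 10/21 sites differ → p ≈ 0.47619, d = −0.75 ln(1 − 0.63492) = 0.755729 ≈ 0.756.
A–C: 8/21 sites differ → p ≈ 0.380952, d = −0.75 ln(1 − 0.507936) = 0.531860 ≈ 0.532.
B–C: 7/21 sites differ → p ≈ 0.333333, d = −0.75 ln(1 − 0.444444) = 0.440839 ≈ 0.441.

d(A,B) = 0.756, d(A,C) = 0.532, d(B,C) = 0.441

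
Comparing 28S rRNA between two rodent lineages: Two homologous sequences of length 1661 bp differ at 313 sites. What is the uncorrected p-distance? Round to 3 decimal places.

0.188

p = 313/1661 = 0.188440… ≈ 0.188 (to 3 d.p.).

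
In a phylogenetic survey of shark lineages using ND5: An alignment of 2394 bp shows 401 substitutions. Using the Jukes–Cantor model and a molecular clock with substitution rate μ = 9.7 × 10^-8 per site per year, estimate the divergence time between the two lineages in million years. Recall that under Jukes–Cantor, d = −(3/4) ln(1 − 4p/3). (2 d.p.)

0.98

p = 401/2394 ≈ 0.167502.
d = −(3/4) ln(1 − 4p/3) = −0.75 ln(1 − 0.223336) = −0.75 ln(0.776664)
  = −0.75 × (-0.252747) = 0.189560 substitutions/site.
Under a molecular clock d = 2μt, so t = d/(2μ) = 0.189560 / (2 × 9.7 × 10^-8) = 0.98 million years.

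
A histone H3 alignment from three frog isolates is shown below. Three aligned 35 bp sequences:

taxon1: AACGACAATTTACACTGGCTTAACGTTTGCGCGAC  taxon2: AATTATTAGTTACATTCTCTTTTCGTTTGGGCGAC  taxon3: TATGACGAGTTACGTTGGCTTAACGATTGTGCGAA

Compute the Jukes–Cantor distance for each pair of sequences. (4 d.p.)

d(taxon1,taxon2) = 0.4073, d(taxon1,taxon3) = 0.3149, d(taxon2,taxon3) = 0.4582

taxon1–taxon2: 11/35 sites differ → p ≈ 0.314286, d = −0.75 ln(1 − 0.419048) = 0.407315 ≈ 0.4073.
taxon1–taxon3: 9/35 sites differ → p ≈ 0.257143, d = −0.75 ln(1 − 0.342857) = 0.314890 ≈ 0.3149.
taxon2–taxon3: 12/35 sites differ → p ≈ 0.342857, d = −0.75 ln(1 − 0.457143) = 0.458182 ≈ 0.4582.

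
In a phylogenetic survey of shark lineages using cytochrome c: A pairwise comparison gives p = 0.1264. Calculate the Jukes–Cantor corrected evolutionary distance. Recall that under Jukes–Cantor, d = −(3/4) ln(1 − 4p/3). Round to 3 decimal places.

0.138

d = −(3/4) ln(1 − 4p/3) = −0.75 ln(1 − 0.168533) = −0.75 ln(0.831467)
  = −0.75 × (-0.184564) = 0.138423 substitutions/site.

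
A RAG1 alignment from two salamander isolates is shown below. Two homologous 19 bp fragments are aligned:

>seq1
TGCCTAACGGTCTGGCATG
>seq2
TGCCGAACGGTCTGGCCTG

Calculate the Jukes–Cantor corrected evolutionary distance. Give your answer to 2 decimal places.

The sequences differ at 2 of 19 sites (5, 17), so p = 2/19 ≈ 0.105263.
d = −(3/4) ln(1 − 4p/3) = −0.75 ln(1 − 0.140351) = −0.75 ln(0.859649)
  = −0.75 × (-0.151231) = 0.113423 substitutions/site.

0.11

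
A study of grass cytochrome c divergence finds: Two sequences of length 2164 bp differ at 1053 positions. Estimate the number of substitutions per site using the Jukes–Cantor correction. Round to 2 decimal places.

0.78

p = 1053/2164 ≈ 0.486599.
d = −(3/4) ln(1 − 4p/3) = −0.75 ln(1 − 0.648799) = −0.75 ln(0.351201)
  = −0.75 × (-1.046397) = 0.784798 substitutions/site.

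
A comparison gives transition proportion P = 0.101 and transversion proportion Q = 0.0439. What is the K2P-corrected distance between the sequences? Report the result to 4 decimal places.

0.1641

Under the Kimura two-parameter model, d = −½ ln(1 − 2P − Q) − ¼ ln(1 − 2Q).
1 − 2P − Q = 0.7541, giving −½ ln(0.7541) = 0.141115.
1 − 2Q = 0.9122, giving −¼ ln(0.9122) = 0.022974.
d = 0.141115 + 0.022974 = 0.164089.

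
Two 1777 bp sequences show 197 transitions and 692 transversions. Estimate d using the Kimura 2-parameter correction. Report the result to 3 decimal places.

0.849

P = 197/1777 ≈ 0.110861 and Q = 692/1777 ≈ 0.38942.
Under the Kimura two-parameter model, d = −½ ln(1 − 2P − Q) − ¼ ln(1 − 2Q).
1 − 2P − Q = 0.388858, giving −½ ln(0.388858) = 0.472271.
1 − 2Q = 0.22116, giving −¼ ln(0.22116) = 0.377217.
d = 0.472271 + 0.377217 = 0.849488.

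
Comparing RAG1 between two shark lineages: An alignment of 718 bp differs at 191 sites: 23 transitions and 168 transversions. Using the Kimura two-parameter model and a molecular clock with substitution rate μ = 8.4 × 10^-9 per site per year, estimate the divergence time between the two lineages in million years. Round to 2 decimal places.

P = 23/718 ≈ 0.032033 and Q = 168/718 ≈ 0.233983.
Under the Kimura two-parameter model, d = −½ ln(1 − 2P − Q) − ¼ ln(1 − 2Q).
1 − 2P − Q = 0.701951, giving −½ ln(0.701951) = 0.176946.
1 − 2Q = 0.532034, giving −¼ ln(0.532034) = 0.157762.
d = 0.176946 + 0.157762 = 0.334708.
Under a molecular clock d = 2μt, so t = d/(2μ) = 0.334708 / (2 × 8.4 × 10^-9) = 19.92 million years.

19.92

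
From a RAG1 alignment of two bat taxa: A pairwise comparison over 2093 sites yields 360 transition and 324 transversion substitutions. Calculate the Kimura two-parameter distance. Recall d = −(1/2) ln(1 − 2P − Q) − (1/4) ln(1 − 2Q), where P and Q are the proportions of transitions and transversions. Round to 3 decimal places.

P = 360/2093 ≈ 0.172002 and Q = 324/2093 ≈ 0.154802.
Under the Kimura two-parameter model, d = −½ ln(1 − 2P − Q) − ¼ ln(1 − 2Q).
1 − 2P − Q = 0.501194, giving −½ ln(0.501194) = 0.345381.
1 − 2Q = 0.690396, giving −¼ ln(0.690396) = 0.092622.
d = 0.345381 + 0.092622 = 0.438003.

0.438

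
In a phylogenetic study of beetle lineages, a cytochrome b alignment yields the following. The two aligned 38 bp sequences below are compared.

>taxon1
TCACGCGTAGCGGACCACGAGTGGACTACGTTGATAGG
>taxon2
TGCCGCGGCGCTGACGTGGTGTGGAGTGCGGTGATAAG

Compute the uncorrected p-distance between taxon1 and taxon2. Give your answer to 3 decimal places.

0.342

The sequences differ at 13 of 38 positions.
p = 13/38 = 0.342105… ≈ 0.342 (to 3 d.p.).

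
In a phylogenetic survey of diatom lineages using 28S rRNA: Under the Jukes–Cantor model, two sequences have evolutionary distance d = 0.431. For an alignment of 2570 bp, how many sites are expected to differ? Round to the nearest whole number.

Invert JC69: p = (3/4)(1 − e^(−4d/3)) = 0.75 × (1 − e^(-0.574667)) = 0.75 × (1 − 0.562892) = 0.327831.
Expected differing sites = pL ≈ 0.327831 × 2570 = 842.52567 ≈ 843.

843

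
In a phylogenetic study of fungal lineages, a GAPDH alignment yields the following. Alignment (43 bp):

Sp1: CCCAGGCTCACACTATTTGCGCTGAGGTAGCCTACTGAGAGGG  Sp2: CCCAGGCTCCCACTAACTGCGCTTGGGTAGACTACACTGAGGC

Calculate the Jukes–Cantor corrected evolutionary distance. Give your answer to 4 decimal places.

The sequences differ at 10 of 43 sites (10, 16, 17, 24, 25, 31, 36, 37, 38, 43), so p = 10/43 ≈ 0.232558.
d = −(3/4) ln(1 − 4p/3) = −0.75 ln(1 − 0.310077) = −0.75 ln(0.689923)
  = −0.75 × (-0.371175) = 0.278381 substitutions/site.

0.2784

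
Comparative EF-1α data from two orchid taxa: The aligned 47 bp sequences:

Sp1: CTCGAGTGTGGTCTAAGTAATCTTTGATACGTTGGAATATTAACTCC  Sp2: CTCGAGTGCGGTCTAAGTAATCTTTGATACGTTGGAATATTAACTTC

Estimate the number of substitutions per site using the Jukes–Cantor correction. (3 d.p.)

The sequences differ at 2 of 47 sites (9, 46), so p = 2/47 ≈ 0.042553.
d = −(3/4) ln(1 − 4p/3) = −0.75 ln(1 − 0.056737) = −0.75 ln(0.943263)
  = −0.75 × (-0.058410) = 0.043808 substitutions/site.

0.044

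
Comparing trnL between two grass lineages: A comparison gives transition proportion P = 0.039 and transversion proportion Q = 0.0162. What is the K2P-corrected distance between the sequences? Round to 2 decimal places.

Under the Kimura two-parameter model, d = −½ ln(1 − 2P − Q) − ¼ ln(1 − 2Q).
1 − 2P − Q = 0.9058, giving −½ ln(0.9058) = 0.049468.
1 − 2Q = 0.9676, giving −¼ ln(0.9676) = 0.008234.
d = 0.049468 + 0.008234 = 0.057702.

0.06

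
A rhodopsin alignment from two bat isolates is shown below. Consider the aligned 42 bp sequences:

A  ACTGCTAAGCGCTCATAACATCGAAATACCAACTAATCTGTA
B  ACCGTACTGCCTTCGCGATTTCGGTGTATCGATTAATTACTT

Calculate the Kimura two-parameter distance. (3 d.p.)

Of 42 sites, 13 differences are transitions and 9 are transversions, so P = 13/42 ≈ 0.309524 and Q = 9/42 ≈ 0.214286.
Under the Kimura two-parameter model, d = −½ ln(1 − 2P − Q) − ¼ ln(1 − 2Q).
1 − 2P − Q = 0.166666, giving −½ ln(0.166666) = 0.895882.
1 − 2Q = 0.571428, giving −¼ ln(0.571428) = 0.139904.
d = 0.895882 + 0.139904 = 1.035786.

1.036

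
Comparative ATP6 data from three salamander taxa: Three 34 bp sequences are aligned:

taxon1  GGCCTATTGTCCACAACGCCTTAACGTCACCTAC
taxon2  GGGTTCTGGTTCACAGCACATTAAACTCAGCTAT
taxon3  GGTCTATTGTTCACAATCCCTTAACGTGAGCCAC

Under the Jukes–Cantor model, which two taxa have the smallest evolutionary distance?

taxon1–taxon2: 12/34 differ, p = 0.353, d = 0.477.
taxon1–taxon3: 7/34 differ, p = 0.206, d = 0.241.
taxon2–taxon3: 13/34 differ, p = 0.382, d = 0.535.
The smallest distance is between taxon1 and taxon3.

taxon1 and taxon3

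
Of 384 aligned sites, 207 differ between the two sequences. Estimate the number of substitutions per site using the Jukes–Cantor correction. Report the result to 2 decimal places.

0.95

p = 207/384 ≈ 0.539063.
d = −(3/4) ln(1 − 4p/3) = −0.75 ln(1 − 0.718751) = −0.75 ln(0.281249)
  = −0.75 × (-1.268515) = 0.951386 substitutions/site.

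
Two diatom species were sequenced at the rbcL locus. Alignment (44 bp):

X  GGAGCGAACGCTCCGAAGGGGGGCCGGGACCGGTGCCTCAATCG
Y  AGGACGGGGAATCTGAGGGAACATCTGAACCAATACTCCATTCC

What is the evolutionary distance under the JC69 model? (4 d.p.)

The sequences differ at 24 of 44 sites, so p = 24/44 ≈ 0.545455.
d = −(3/4) ln(1 − 4p/3) = −0.75 ln(1 − 0.727273) = −0.75 ln(0.272727)
  = −0.75 × (-1.299284) = 0.974463 substitutions/site.

0.9745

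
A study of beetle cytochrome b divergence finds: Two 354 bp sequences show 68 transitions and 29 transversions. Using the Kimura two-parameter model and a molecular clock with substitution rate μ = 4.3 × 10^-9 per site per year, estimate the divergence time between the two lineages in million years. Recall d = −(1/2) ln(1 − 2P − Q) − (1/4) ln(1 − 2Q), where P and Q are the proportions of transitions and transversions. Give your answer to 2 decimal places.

P = 68/354 ≈ 0.19209 and Q = 29/354 ≈ 0.081921.
Under the Kimura two-parameter model, d = −½ ln(1 − 2P − Q) − ¼ ln(1 − 2Q).
1 − 2P − Q = 0.533899, giving −½ ln(0.533899) = 0.313774.
1 − 2Q = 0.836158, giving −¼ ln(0.836158) = 0.044734.
d = 0.313774 + 0.044734 = 0.358508.
Under a molecular clock d = 2μt, so t = d/(2μ) = 0.358508 / (2 × 4.3 × 10^-9) = 41.69 million years.

41.69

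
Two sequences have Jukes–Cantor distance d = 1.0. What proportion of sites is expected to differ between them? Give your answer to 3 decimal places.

0.552

p = (3/4)(1 − e^(−4d/3)) = 0.75 × (1 − e^(-1.333333)) = 0.75 × (1 − 0.263597) = 0.552302.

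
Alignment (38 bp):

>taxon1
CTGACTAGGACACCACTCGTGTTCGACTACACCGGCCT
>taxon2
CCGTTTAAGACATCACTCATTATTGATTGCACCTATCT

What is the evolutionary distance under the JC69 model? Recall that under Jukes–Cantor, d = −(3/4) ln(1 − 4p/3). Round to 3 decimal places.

The sequences differ at 14 of 38 sites, so p = 14/38 ≈ 0.368421.
d = −(3/4) ln(1 − 4p/3) = −0.75 ln(1 − 0.491228) = −0.75 ln(0.508772)
  = −0.75 × (-0.675755) = 0.506816 substitutions/site.

0.507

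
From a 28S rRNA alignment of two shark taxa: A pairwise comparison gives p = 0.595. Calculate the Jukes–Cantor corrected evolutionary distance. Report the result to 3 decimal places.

1.182

d = −(3/4) ln(1 − 4p/3) = −0.75 ln(1 − 0.793333) = −0.75 ln(0.206667)
  = −0.75 × (-1.576646) = 1.182485 substitutions/site.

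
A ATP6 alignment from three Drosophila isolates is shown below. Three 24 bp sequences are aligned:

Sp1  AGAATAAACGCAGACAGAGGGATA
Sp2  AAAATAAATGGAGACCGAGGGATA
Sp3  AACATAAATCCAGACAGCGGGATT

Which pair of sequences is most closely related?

Sp1–Sp2: 4/24 differ, p = 0.167, d = 0.188.
Sp1–Sp3: 6/24 differ, p = 0.250, d = 0.304.
Sp2–Sp3: 6/24 differ, p = 0.250, d = 0.304.
The smallest distance is between Sp1 and Sp2.

Sp1 and Sp2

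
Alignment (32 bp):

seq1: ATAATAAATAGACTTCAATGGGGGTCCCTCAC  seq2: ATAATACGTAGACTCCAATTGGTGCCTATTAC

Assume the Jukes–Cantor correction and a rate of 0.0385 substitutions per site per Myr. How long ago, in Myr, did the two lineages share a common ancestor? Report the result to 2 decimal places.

4.58

The sequences differ at 9 of 32 sites (7, 8, 15, 20, 23, 25, 27, 28, 30), so p = 9/32 = 0.28125.
d = −(3/4) ln(1 − 4p/3) = −0.75 ln(1 − 0.375) = −0.75 ln(0.625)
  = −0.75 × (-0.470004) = 0.352503 substitutions/site.
Under a molecular clock d = 2μt, so t = d/(2μ) = 0.352503 / (2 × 0.0385) = 4.58 Myr.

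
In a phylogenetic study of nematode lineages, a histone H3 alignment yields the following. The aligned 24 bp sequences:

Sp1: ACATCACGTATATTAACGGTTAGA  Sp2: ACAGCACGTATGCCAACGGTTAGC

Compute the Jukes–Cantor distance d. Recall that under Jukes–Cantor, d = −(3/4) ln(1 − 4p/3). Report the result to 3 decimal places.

The sequences differ at 5 of 24 sites (4, 12, 13, 14, 24), so p = 5/24 ≈ 0.208333.
d = −(3/4) ln(1 − 4p/3) = −0.75 ln(1 − 0.277777) = −0.75 ln(0.722223)
  = −0.75 × (-0.325421) = 0.244066 substitutions/site.

0.244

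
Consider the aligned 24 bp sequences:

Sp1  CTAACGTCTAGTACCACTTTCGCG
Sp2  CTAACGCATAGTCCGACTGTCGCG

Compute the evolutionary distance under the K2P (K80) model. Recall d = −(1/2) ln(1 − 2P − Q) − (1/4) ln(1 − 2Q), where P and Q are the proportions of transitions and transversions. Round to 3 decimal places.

0.245

Of 24 sites, 1 differences are transitions and 4 are transversions, so P = 1/24 ≈ 0.041667 and Q = 4/24 ≈ 0.166667.
Under the Kimura two-parameter model, d = −½ ln(1 − 2P − Q) − ¼ ln(1 − 2Q).
1 − 2P − Q = 0.749999, giving −½ ln(0.749999) = 0.143842.
1 − 2Q = 0.666666, giving −¼ ln(0.666666) = 0.101367.
d = 0.143842 + 0.101367 = 0.245209.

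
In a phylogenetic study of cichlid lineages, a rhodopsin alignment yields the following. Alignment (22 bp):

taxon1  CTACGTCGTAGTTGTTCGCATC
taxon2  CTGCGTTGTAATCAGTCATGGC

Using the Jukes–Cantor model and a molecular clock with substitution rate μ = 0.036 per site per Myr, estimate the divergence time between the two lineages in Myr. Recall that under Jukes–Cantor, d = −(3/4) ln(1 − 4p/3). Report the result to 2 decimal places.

9.70

The sequences differ at 10 of 22 sites (3, 7, 11, 13, 14, 15, 18, 19, 20, 21), so p = 10/22 ≈ 0.454545.
d = −(3/4) ln(1 − 4p/3) = −0.75 ln(1 − 0.60606) = −0.75 ln(0.39394)
  = −0.75 × (-0.931557) = 0.698668 substitutions/site.
Under a molecular clock d = 2μt, so t = d/(2μ) = 0.698668 / (2 × 0.036) = 9.70 Myr.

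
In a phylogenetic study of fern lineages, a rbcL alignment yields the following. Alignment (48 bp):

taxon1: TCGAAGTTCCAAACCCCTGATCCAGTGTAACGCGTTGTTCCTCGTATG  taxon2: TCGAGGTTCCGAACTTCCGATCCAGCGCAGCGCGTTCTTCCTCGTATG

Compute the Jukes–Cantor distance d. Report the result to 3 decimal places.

0.216

The sequences differ at 9 of 48 sites (5, 11, 15, 16, 18, 26, 28, 30, 37), so p = 9/48 = 0.1875.
d = −(3/4) ln(1 − 4p/3) = −0.75 ln(1 − 0.25) = −0.75 ln(0.75)
  = −0.75 × (-0.287682) = 0.215762 substitutions/site.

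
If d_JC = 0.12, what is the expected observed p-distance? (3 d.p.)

p = (3/4)(1 − e^(−4d/3)) = 0.75 × (1 − e^(-0.16)) = 0.75 × (1 − 0.852144) = 0.110892.

0.111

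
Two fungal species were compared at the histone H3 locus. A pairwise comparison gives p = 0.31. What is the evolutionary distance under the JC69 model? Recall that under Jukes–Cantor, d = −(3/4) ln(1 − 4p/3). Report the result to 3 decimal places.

d = −(3/4) ln(1 − 4p/3) = −0.75 ln(1 − 0.413333) = −0.75 ln(0.586667)
  = −0.75 × (-0.533298) = 0.399974 substitutions/site.

0.400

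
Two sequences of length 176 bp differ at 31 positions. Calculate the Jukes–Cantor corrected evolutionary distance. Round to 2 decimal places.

0.20

p = 31/176 ≈ 0.176136.
d = −(3/4) ln(1 − 4p/3) = −0.75 ln(1 − 0.234848) = −0.75 ln(0.765152)
  = −0.75 × (-0.267681) = 0.200761 substitutions/site.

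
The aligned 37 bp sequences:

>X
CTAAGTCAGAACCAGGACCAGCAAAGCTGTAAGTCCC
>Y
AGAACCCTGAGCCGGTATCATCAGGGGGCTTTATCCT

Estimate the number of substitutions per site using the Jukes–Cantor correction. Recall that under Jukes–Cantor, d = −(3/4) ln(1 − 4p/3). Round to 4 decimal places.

The sequences differ at 19 of 37 sites, so p = 19/37 ≈ 0.513514.
d = −(3/4) ln(1 − 4p/3) = −0.75 ln(1 − 0.684685) = −0.75 ln(0.315315)
  = −0.75 × (-1.154183) = 0.865637 substitutions/site.

0.8656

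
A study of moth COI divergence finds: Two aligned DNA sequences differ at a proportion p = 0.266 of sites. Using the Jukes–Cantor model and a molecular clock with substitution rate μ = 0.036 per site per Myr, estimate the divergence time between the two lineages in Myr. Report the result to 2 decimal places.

4.56

d = −(3/4) ln(1 − 4p/3) = −0.75 ln(1 − 0.354667) = −0.75 ln(0.645333)
  = −0.75 × (-0.437989) = 0.328492 substitutions/site.
Under a molecular clock d = 2μt, so t = d/(2μ) = 0.328492 / (2 × 0.036) = 4.56 Myr.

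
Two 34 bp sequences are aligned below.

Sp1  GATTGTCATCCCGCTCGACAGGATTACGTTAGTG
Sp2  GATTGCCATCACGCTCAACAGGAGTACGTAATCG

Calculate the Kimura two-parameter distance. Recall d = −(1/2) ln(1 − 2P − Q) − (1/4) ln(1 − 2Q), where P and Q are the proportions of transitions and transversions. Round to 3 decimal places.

0.241

Of 34 sites, 3 differences are transitions and 4 are transversions, so P = 3/34 ≈ 0.088235 and Q = 4/34 ≈ 0.117647.
Under the Kimura two-parameter model, d = −½ ln(1 − 2P − Q) − ¼ ln(1 − 2Q).
1 − 2P − Q = 0.705883, giving −½ ln(0.705883) = 0.174153.
1 − 2Q = 0.764706, giving −¼ ln(0.764706) = 0.067066.
d = 0.174153 + 0.067066 = 0.241219.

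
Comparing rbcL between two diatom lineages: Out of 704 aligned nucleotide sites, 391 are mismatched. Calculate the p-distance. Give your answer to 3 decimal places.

0.555

p = 391/704 = 0.555397… ≈ 0.555 (to 3 d.p.).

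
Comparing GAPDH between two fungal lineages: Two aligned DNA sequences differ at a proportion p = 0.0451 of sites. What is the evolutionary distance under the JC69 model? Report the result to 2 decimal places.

0.05

d = −(3/4) ln(1 − 4p/3) = −0.75 ln(1 − 0.060133) = −0.75 ln(0.939867)
  = −0.75 × (-0.062017) = 0.046513 substitutions/site.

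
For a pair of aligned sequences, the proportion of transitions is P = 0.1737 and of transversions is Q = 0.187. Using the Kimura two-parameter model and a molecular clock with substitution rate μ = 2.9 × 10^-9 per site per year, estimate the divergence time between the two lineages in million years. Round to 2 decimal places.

Under the Kimura two-parameter model, d = −½ ln(1 − 2P − Q) − ¼ ln(1 − 2Q).
1 − 2P − Q = 0.4656, giving −½ ln(0.4656) = 0.382214.
1 − 2Q = 0.626, giving −¼ ln(0.626) = 0.117101.
d = 0.382214 + 0.117101 = 0.499315.
Under a molecular clock d = 2μt, so t = d/(2μ) = 0.499315 / (2 × 2.9 × 10^-9) = 86.09 million years.

86.09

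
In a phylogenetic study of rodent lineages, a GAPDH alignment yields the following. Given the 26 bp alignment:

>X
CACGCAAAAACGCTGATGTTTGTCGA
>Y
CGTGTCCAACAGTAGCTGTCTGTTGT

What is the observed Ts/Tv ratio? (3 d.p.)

0.857

Transitions are A↔G and C↔T; transversions are all other mismatches.
Transitions: 6. Transversions: 7.
R = 6/7 = 0.857142… ≈ 0.857 (to 3 d.p.).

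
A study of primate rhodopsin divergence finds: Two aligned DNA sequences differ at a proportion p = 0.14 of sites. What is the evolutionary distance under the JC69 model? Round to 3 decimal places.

d = −(3/4) ln(1 − 4p/3) = −0.75 ln(1 − 0.186667) = −0.75 ln(0.813333)
  = −0.75 × (-0.206615) = 0.154961 substitutions/site.

0.155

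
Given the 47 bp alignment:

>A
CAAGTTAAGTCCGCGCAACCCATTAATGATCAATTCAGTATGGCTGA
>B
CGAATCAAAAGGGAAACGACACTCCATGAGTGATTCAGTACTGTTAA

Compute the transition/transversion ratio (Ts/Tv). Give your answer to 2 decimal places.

Transitions are A↔G and C↔T; transversions are all other mismatches.
Transitions: 12. Transversions: 12.
R = 12/12 = 1.00.

1.00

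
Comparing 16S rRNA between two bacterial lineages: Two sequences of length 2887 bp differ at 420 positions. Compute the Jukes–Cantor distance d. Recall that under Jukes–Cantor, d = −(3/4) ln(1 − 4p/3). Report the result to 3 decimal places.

0.162

p = 420/2887 ≈ 0.14548.
d = −(3/4) ln(1 − 4p/3) = −0.75 ln(1 − 0.193973) = −0.75 ln(0.806027)
  = −0.75 × (-0.215638) = 0.161729 substitutions/site.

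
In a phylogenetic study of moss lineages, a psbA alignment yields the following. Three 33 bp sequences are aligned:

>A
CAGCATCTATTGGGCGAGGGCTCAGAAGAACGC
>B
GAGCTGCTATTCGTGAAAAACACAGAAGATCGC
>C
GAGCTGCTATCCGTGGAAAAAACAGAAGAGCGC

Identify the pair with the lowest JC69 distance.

B and C

A–B: 12/33 differ, p = 0.364, d = 0.497.
A–C: 13/33 differ, p = 0.394, d = 0.559.
B–C: 4/33 differ, p = 0.121, d = 0.132.
The smallest distance is between B and C.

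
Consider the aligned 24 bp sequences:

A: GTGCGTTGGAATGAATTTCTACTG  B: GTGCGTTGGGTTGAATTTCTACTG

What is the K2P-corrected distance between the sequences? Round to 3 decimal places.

0.089

Of 24 sites, 1 differences are transitions and 1 are transversions, so P = 1/24 ≈ 0.041667 and Q = 1/24 ≈ 0.041667.
Under the Kimura two-parameter model, d = −½ ln(1 − 2P − Q) − ¼ ln(1 − 2Q).
1 − 2P − Q = 0.874999, giving −½ ln(0.874999) = 0.066766.
1 − 2Q = 0.916666, giving −¼ ln(0.916666) = 0.021753.
d = 0.066766 + 0.021753 = 0.088519.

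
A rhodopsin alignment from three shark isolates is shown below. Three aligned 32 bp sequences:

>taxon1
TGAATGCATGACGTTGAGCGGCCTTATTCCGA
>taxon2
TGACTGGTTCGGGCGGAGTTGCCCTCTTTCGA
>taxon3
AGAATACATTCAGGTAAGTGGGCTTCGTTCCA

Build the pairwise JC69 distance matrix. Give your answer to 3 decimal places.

taxon1–taxon2: 13/32 sites differ → p = 0.40625, d = −0.75 ln(1 − 0.541667) = 0.585119 ≈ 0.585.
taxon1–taxon3: 13/32 sites differ → p = 0.40625, d = −0.75 ln(1 − 0.541667) = 0.585119 ≈ 0.585.
taxon2–taxon3: 16/32 sites differ → p = 0.5, d = −0.75 ln(1 − 0.666667) = 0.823960 ≈ 0.824.

d(taxon1,taxon2) = 0.585, d(taxon1,taxon3) = 0.585, d(taxon2,taxon3) = 0.824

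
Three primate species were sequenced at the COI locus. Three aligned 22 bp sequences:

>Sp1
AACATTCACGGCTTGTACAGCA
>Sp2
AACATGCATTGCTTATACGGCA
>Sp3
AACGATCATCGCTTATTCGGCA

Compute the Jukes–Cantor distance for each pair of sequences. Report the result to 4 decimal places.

d(Sp1,Sp2) = 0.2708, d(Sp1,Sp3) = 0.4141, d(Sp2,Sp3) = 0.2708

Sp1–Sp2: 5/22 sites differ → p ≈ 0.227273, d = −0.75 ln(1 − 0.303031) = 0.270761 ≈ 0.2708.
Sp1–Sp3: 7/22 sites differ → p ≈ 0.318182, d = −0.75 ln(1 − 0.424243) = 0.414052 ≈ 0.4141.
Sp2–Sp3: 5/22 sites differ → p ≈ 0.227273, d = −0.75 ln(1 − 0.303031) = 0.270761 ≈ 0.2708.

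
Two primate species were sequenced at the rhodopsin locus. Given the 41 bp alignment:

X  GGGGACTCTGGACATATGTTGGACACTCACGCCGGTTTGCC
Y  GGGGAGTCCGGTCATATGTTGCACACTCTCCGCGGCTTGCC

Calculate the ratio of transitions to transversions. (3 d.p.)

Transitions are A↔G and C↔T; transversions are all other mismatches.
Transitions: 2. Transversions: 6.
R = 2/6 = 0.333333… ≈ 0.333 (to 3 d.p.).

0.333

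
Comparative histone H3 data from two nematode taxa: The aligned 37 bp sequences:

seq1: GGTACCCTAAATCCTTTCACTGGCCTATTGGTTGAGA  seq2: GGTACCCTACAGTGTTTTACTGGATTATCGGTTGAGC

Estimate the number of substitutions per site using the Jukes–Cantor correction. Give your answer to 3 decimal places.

The sequences differ at 9 of 37 sites (10, 12, 13, 14, 18, 24, 25, 29, 37), so p = 9/37 ≈ 0.243243.
d = −(3/4) ln(1 − 4p/3) = −0.75 ln(1 − 0.324324) = −0.75 ln(0.675676)
  = −0.75 × (-0.392042) = 0.294032 substitutions/site.

0.294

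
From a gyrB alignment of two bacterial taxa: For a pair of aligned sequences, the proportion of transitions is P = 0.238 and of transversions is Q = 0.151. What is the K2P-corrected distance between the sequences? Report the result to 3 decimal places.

Under the Kimura two-parameter model, d = −½ ln(1 − 2P − Q) − ¼ ln(1 − 2Q).
1 − 2P − Q = 0.373, giving −½ ln(0.373) = 0.493088.
1 − 2Q = 0.698, giving −¼ ln(0.698) = 0.089884.
d = 0.493088 + 0.089884 = 0.582972.

0.583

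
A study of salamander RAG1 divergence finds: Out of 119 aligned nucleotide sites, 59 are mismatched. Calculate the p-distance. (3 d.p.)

0.496

p = 59/119 = 0.495798… ≈ 0.496 (to 3 d.p.).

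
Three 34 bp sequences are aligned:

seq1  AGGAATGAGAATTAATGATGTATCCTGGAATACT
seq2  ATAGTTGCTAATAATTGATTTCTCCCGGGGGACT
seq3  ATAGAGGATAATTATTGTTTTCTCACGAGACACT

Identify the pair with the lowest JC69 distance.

seq2 and seq3

seq1–seq2: 14/34 differ, p = 0.412, d = 0.597.
seq1–seq3: 14/34 differ, p = 0.412, d = 0.597.
seq2–seq3: 9/34 differ, p = 0.265, d = 0.326.
The smallest distance is between seq2 and seq3.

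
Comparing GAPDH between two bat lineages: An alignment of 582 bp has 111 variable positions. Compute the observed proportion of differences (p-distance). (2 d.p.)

p = 111/582 = 0.190721… ≈ 0.19 (to 2 d.p.).

0.19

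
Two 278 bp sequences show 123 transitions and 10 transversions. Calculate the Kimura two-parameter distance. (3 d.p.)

P = 123/278 ≈ 0.442446 and Q = 10/278 ≈ 0.035971.
Under the Kimura two-parameter model, d = −½ ln(1 − 2P − Q) − ¼ ln(1 − 2Q).
1 − 2P − Q = 0.079137, giving −½ ln(0.079137) = 1.268287.
1 − 2Q = 0.928058, giving −¼ ln(0.928058) = 0.018665.
d = 1.268287 + 0.018665 = 1.286952.

1.287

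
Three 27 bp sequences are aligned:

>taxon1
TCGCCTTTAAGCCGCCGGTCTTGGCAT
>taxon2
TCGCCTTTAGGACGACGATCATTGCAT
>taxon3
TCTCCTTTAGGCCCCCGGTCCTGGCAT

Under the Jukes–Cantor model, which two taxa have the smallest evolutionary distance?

taxon1 and taxon3

taxon1–taxon2: 6/27 differ, p = 0.222, d = 0.264.
taxon1–taxon3: 4/27 differ, p = 0.148, d = 0.165.
taxon2–taxon3: 7/27 differ, p = 0.259, d = 0.318.
The smallest distance is between taxon1 and taxon3.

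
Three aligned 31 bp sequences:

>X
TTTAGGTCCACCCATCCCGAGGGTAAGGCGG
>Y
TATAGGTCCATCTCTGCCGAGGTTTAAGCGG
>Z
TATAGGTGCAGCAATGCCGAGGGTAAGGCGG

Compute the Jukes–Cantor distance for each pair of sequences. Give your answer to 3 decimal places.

X–Y: 8/31 sites differ → p ≈ 0.258065, d = −0.75 ln(1 − 0.344087) = 0.316295 ≈ 0.316.
X–Z: 5/31 sites differ → p ≈ 0.16129, d = −0.75 ln(1 − 0.215053) = 0.181604 ≈ 0.182.
Y–Z: 7/31 sites differ → p ≈ 0.225806, d = −0.75 ln(1 − 0.301075) = 0.268659 ≈ 0.269.

d(X,Y) = 0.316, d(X,Z) = 0.182, d(Y,Z) = 0.269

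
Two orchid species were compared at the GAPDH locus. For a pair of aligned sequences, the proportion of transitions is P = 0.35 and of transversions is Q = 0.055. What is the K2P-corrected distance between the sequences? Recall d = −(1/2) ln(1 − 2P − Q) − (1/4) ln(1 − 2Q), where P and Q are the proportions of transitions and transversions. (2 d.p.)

0.73

Under the Kimura two-parameter model, d = −½ ln(1 − 2P − Q) − ¼ ln(1 − 2Q).
1 − 2P − Q = 0.245, giving −½ ln(0.245) = 0.703249.
1 − 2Q = 0.89, giving −¼ ln(0.89) = 0.029133.
d = 0.703249 + 0.029133 = 0.732382.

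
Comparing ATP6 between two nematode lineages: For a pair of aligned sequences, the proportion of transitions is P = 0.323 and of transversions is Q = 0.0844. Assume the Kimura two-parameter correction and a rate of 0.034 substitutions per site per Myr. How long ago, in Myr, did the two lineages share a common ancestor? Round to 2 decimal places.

10.32

Under the Kimura two-parameter model, d = −½ ln(1 − 2P − Q) − ¼ ln(1 − 2Q).
1 − 2P − Q = 0.2696, giving −½ ln(0.2696) = 0.655408.
1 − 2Q = 0.8312, giving −¼ ln(0.8312) = 0.046221.
d = 0.655408 + 0.046221 = 0.701629.
Under a molecular clock d = 2μt, so t = d/(2μ) = 0.701629 / (2 × 0.034) = 10.32 Myr.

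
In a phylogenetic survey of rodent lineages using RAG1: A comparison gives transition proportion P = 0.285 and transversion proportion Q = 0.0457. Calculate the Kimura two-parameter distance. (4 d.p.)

0.5021

Under the Kimura two-parameter model, d = −½ ln(1 − 2P − Q) − ¼ ln(1 − 2Q).
1 − 2P − Q = 0.3843, giving −½ ln(0.3843) = 0.478166.
1 − 2Q = 0.9086, giving −¼ ln(0.9086) = 0.023963.
d = 0.478166 + 0.023963 = 0.502129.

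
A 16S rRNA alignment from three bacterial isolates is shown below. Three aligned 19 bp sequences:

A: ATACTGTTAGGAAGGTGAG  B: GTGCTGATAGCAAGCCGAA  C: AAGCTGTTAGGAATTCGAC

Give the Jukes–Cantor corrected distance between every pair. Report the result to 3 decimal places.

A–B: 7/19 sites differ → p ≈ 0.368421, d = −0.75 ln(1 − 0.491228) = 0.506816 ≈ 0.507.
A–C: 6/19 sites differ → p ≈ 0.315789, d = −0.75 ln(1 − 0.421052) = 0.409907 ≈ 0.410.
B–C: 7/19 sites differ → p ≈ 0.368421, d = −0.75 ln(1 − 0.491228) = 0.506816 ≈ 0.507.

d(A,B) = 0.507, d(A,C) = 0.410, d(B,C) = 0.507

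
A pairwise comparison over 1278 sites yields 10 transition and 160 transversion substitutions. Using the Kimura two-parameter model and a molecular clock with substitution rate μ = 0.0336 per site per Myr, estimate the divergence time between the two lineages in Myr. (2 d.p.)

2.20

P = 10/1278 ≈ 0.007825 and Q = 160/1278 ≈ 0.125196.
Under the Kimura two-parameter model, d = −½ ln(1 − 2P − Q) − ¼ ln(1 − 2Q).
1 − 2P − Q = 0.859154, giving −½ ln(0.859154) = 0.075904.
1 − 2Q = 0.749608, giving −¼ ln(0.749608) = 0.072051.
d = 0.075904 + 0.072051 = 0.147955.
Under a molecular clock d = 2μt, so t = d/(2μ) = 0.147955 / (2 × 0.0336) = 2.20 Myr.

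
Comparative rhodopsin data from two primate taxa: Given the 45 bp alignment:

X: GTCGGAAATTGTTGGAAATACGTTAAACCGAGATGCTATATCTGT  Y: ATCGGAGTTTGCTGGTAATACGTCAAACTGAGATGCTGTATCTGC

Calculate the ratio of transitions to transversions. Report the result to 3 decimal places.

Transitions are A↔G and C↔T; transversions are all other mismatches.
Transitions: 7. Transversions: 2.
R = 7/2 = 3.500.

3.500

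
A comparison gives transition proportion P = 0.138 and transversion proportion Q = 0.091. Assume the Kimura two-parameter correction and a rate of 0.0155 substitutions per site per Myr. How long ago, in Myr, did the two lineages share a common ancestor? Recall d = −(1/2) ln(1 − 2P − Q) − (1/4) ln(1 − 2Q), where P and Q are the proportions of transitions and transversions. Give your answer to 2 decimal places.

9.00

Under the Kimura two-parameter model, d = −½ ln(1 − 2P − Q) − ¼ ln(1 − 2Q).
1 − 2P − Q = 0.633, giving −½ ln(0.633) = 0.228642.
1 − 2Q = 0.818, giving −¼ ln(0.818) = 0.050223.
d = 0.228642 + 0.050223 = 0.278865.
Under a molecular clock d = 2μt, so t = d/(2μ) = 0.278865 / (2 × 0.0155) = 9.00 Myr.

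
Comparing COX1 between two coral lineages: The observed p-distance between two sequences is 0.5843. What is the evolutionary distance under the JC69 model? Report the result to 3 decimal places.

1.132

d = −(3/4) ln(1 − 4p/3) = −0.75 ln(1 − 0.779067) = −0.75 ln(0.220933)
  = −0.75 × (-1.509896) = 1.132422 substitutions/site.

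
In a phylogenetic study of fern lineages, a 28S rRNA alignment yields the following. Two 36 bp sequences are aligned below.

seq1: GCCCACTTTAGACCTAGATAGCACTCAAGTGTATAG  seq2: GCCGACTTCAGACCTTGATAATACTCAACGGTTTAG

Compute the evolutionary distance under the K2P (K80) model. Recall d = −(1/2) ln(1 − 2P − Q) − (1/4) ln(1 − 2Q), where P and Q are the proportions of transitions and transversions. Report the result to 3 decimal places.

0.264

Of 36 sites, 3 differences are transitions and 5 are transversions, so P = 3/36 ≈ 0.083333 and Q = 5/36 ≈ 0.138889.
Under the Kimura two-parameter model, d = −½ ln(1 − 2P − Q) − ¼ ln(1 − 2Q).
1 − 2P − Q = 0.694445, giving −½ ln(0.694445) = 0.182321.
1 − 2Q = 0.722222, giving −¼ ln(0.722222) = 0.081356.
d = 0.182321 + 0.081356 = 0.263677.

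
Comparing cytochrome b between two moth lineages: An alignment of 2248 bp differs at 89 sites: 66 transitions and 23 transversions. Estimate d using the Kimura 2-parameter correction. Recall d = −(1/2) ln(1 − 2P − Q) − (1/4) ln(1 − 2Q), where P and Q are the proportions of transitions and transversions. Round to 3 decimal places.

P = 66/2248 ≈ 0.029359 and Q = 23/2248 ≈ 0.010231.
Under the Kimura two-parameter model, d = −½ ln(1 − 2P − Q) − ¼ ln(1 − 2Q).
1 − 2P − Q = 0.931051, giving −½ ln(0.931051) = 0.035721.
1 − 2Q = 0.979538, giving −¼ ln(0.979538) = 0.005169.
d = 0.035721 + 0.005169 = 0.040890.

0.041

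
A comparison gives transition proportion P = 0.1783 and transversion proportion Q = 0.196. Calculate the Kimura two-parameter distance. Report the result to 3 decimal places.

0.527

Under the Kimura two-parameter model, d = −½ ln(1 − 2P − Q) − ¼ ln(1 − 2Q).
1 − 2P − Q = 0.4474, giving −½ ln(0.4474) = 0.402151.
1 − 2Q = 0.608, giving −¼ ln(0.608) = 0.124395.
d = 0.402151 + 0.124395 = 0.526546.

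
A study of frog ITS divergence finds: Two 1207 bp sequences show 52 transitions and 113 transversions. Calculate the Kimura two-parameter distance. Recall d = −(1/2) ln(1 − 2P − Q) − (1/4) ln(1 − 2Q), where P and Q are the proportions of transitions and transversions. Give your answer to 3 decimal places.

P = 52/1207 ≈ 0.043082 and Q = 113/1207 ≈ 0.093621.
Under the Kimura two-parameter model, d = −½ ln(1 − 2P − Q) − ¼ ln(1 − 2Q).
1 − 2P − Q = 0.820215, giving −½ ln(0.820215) = 0.099094.
1 − 2Q = 0.812758, giving −¼ ln(0.812758) = 0.051830.
d = 0.099094 + 0.051830 = 0.150924.

0.151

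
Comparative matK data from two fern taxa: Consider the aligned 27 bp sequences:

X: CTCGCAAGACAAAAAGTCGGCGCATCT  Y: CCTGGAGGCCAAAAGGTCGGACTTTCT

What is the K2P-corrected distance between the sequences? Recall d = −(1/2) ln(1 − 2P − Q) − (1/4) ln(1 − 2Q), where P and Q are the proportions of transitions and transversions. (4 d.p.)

0.5211

Of 27 sites, 5 differences are transitions and 5 are transversions, so P = 5/27 ≈ 0.185185 and Q = 5/27 ≈ 0.185185.
Under the Kimura two-parameter model, d = −½ ln(1 − 2P − Q) − ¼ ln(1 − 2Q).
1 − 2P − Q = 0.444445, giving −½ ln(0.444445) = 0.405464.
1 − 2Q = 0.62963, giving −¼ ln(0.62963) = 0.115656.
d = 0.405464 + 0.115656 = 0.521120.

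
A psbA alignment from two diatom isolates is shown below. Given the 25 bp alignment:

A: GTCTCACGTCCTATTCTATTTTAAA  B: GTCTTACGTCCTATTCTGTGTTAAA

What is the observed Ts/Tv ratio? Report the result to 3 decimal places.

2.000

Transitions are A↔G and C↔T; transversions are all other mismatches.
Transitions: 2. Transversions: 1.
R = 2/1 = 2.000.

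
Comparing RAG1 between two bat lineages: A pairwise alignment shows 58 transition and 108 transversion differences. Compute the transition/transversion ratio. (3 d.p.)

R = 58/108 = 0.537037… ≈ 0.537 (to 3 d.p.).

0.537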